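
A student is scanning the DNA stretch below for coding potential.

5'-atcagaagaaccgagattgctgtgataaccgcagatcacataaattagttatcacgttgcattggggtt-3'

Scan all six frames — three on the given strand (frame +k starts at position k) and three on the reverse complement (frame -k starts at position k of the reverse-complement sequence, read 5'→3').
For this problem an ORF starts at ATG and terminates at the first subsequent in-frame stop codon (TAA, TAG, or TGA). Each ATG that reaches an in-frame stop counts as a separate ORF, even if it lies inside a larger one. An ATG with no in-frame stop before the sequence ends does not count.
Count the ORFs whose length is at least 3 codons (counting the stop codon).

1

Reverse complement (5'→3'): AACCCCAATGCAACGTGATAACTAATTTATGTGATCTGCGGTTATCACAGCAATCTCGGTTCTTCTGAT
Frame +1: ATC AGA AGA ACC GAG ATT GCT GTG ATA ACC GCA GAT CAC ATA AAT TAG TTA TCA CGT TGC ATT GGG GTT — no ATG→stop ORF.
Frame +2: TCA GAA GAA CCG AGA TTG CTG TGA TAA CCG CAG ATC ACA TAA ATT AGT TAT CAC GTT GCA TTG GGG — no ATG→stop ORF.
Frame +3: CAG AAG AAC CGA GAT TGC TGT GAT AAC CGC AGA TCA CAT AAA TTA GTT ATC ACG TTG CAT TGG GGT — no ATG→stop ORF.
Frame -1: AAC CCC AAT GCA ACG TGA TAA CTA ATT TAT GTG ATC TGC GGT TAT CAC AGC AAT CTC GGT TCT TCT GAT — no ATG→stop ORF.
Frame -2: ACC CCA ATG CAA CGT GAT AAC TAA TTT ATG TGA TCT GCG GTT ATC ACA GCA ATC TCG GTT CTT CTG — ATG at 8, stop TAA at 23 → 18 nt; ATG at 29, stop TGA at 32 → 6 nt.
Frame -3: CCC CAA TGC AAC GTG ATA ACT AAT TTA TGT GAT CTG CGG TTA TCA CAG CAA TCT CGG TTC TTC TGA — no ATG→stop ORF.
ORFs ≥ 3 codons: frame -2 8–25 (6 codons). Count = 1.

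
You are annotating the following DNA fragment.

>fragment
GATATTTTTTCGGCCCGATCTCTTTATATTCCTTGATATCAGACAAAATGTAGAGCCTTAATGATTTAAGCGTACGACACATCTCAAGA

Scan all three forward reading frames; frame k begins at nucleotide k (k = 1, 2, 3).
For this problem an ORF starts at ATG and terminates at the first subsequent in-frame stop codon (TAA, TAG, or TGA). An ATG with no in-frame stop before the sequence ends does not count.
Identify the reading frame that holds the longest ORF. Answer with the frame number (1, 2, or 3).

Frame 1: GAT ATT TTT TCG GCC CGA TCT CTT TAT ATT CCT TGA TAT CAG ACA AAA TGT AGA GCC TTA ATG ATT TAA GCG TAC GAC ACA TCT CAA — ATG at 61, stop TAA at 67 → 9 nt.
Frame 2: ATA TTT TTT CGG CCC GAT CTC TTT ATA TTC CTT GAT ATC AGA CAA AAT GTA GAG CCT TAA TGA TTT AAG CGT ACG ACA CAT CTC AAG — no ATG→stop ORF.
Frame 3: TAT TTT TTC GGC CCG ATC TCT TTA TAT TCC TTG ATA TCA GAC AAA ATG TAG AGC CTT AAT GAT TTA AGC GTA CGA CAC ATC TCA AGA — ATG at 48, stop TAG at 51 → 6 nt.
Longest ORF is 9 nt in frame 1 (positions 61–69).

1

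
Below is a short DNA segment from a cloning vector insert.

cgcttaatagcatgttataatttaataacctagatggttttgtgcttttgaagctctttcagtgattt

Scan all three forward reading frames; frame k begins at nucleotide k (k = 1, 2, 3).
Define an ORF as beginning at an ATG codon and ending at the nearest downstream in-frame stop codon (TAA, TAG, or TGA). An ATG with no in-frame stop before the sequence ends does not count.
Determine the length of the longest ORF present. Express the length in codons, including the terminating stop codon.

Frame 1: CGC TTA ATA GCA TGT TAT AAT TTA ATA ACC TAG ATG GTT TTG TGC TTT TGA AGC TCT TTC AGT GAT — ATG at 34, stop TGA at 49 → 18 nt.
Frame 2: GCT TAA TAG CAT GTT ATA ATT TAA TAA CCT AGA TGG TTT TGT GCT TTT GAA GCT CTT TCA GTG ATT — no ATG→stop ORF.
Frame 3: CTT AAT AGC ATG TTA TAA TTT AAT AAC CTA GAT GGT TTT GTG CTT TTG AAG CTC TTT CAG TGA TTT — ATG at 12, stop TAA at 18 → 9 nt.
Longest: frame 1, positions 34–51, 18 nt = 6 codons = 5 aa. → 6 codons.

6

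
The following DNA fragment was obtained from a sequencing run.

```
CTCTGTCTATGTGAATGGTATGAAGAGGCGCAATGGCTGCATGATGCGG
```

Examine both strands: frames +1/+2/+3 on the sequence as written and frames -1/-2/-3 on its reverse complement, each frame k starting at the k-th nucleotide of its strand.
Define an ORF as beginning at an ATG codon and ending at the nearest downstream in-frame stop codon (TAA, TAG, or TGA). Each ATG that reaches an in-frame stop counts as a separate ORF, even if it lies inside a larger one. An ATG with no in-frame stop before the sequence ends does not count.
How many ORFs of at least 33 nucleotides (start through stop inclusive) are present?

1

Reverse complement (5'→3'): CCGCATCATGCAGCCATTGCGCCTCTTCATACCATTCACATAGACAGAG
Frame +1: CTC TGT CTA TGT GAA TGG TAT GAA GAG GCG CAA TGG CTG CAT GAT GCG — no ATG→stop ORF.
Frame +2: TCT GTC TAT GTG AAT GGT ATG AAG AGG CGC AAT GGC TGC ATG ATG CGG — no ATG→stop ORF.
Frame +3: CTG TCT ATG TGA ATG GTA TGA AGA GGC GCA ATG GCT GCA TGA TGC — ATG at 9, stop TGA at 12 → 6 nt; ATG at 15, stop TGA at 21 → 9 nt; ATG at 33, stop TGA at 42 → 12 nt.
Frame -1: CCG CAT CAT GCA GCC ATT GCG CCT CTT CAT ACC ATT CAC ATA GAC AGA — no ATG→stop ORF.
Frame -2: CGC ATC ATG CAG CCA TTG CGC CTC TTC ATA CCA TTC ACA TAG ACA GAG — ATG at 8, stop TAG at 41 → 36 nt.
Frame -3: GCA TCA TGC AGC CAT TGC GCC TCT TCA TAC CAT TCA CAT AGA CAG — no ATG→stop ORF.
ORFs ≥ 33 nucleotides: frame -2 8–43 (36 nucleotides). Count = 1.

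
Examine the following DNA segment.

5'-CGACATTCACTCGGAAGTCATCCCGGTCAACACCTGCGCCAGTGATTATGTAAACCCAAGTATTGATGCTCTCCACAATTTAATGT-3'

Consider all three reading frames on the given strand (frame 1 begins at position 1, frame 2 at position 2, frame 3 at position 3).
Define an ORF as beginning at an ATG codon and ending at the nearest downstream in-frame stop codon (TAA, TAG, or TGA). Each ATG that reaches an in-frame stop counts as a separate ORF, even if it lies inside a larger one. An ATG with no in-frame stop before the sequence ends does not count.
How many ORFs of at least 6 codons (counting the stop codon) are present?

1

Frame 1: CGA CAT TCA CTC GGA AGT CAT CCC GGT CAA CAC CTG CGC CAG TGA TTA TGT AAA CCC AAG TAT TGA TGC TCT CCA CAA TTT AAT — no ATG→stop ORF.
Frame 2: GAC ATT CAC TCG GAA GTC ATC CCG GTC AAC ACC TGC GCC AGT GAT TAT GTA AAC CCA AGT ATT GAT GCT CTC CAC AAT TTA ATG — no ATG→stop ORF.
Frame 3: ACA TTC ACT CGG AAG TCA TCC CGG TCA ACA CCT GCG CCA GTG ATT ATG TAA ACC CAA GTA TTG ATG CTC TCC ACA ATT TAA TGT — ATG at 48, stop TAA at 51 → 6 nt; ATG at 66, stop TAA at 81 → 18 nt.
ORFs ≥ 6 codons: frame 3 66–83 (6 codons). Count = 1.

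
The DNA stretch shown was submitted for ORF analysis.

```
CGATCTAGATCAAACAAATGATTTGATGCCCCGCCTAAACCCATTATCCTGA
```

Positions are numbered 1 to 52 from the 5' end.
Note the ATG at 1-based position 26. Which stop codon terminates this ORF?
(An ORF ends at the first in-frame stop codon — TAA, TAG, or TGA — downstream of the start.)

TGA

Codons from position 26: ATG (26–28), CCC (29–31), CGC (32–34), CTA (35–37), AAC (38–40), CCA (41–43), TTA (44–46), TCC (47–49), TGA (50–52).
The first in-frame stop codon is TGA.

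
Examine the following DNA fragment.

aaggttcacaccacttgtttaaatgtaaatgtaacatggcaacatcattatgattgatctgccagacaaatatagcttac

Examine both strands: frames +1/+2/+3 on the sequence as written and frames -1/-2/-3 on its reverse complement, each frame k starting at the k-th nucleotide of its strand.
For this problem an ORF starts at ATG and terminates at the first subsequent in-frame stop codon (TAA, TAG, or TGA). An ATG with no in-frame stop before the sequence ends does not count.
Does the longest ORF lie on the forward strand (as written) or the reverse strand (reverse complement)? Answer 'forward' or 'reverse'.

Reverse complement (5'→3'): GTAAGCTATATTTGTCTGGCAGATCAATCATAATGATGTTGCCATGTTACATTTACATTTAAACAAGTGGTGTGAACCTT
Frame +1: AAG GTT CAC ACC ACT TGT TTA AAT GTA AAT GTA ACA TGG CAA CAT CAT TAT GAT TGA TCT GCC AGA CAA ATA TAG CTT — no ATG→stop ORF.
Frame +2: AGG TTC ACA CCA CTT GTT TAA ATG TAA ATG TAA CAT GGC AAC ATC ATT ATG ATT GAT CTG CCA GAC AAA TAT AGC TTA — ATG at 23, stop TAA at 26 → 6 nt; ATG at 29, stop TAA at 32 → 6 nt.
Frame +3: GGT TCA CAC CAC TTG TTT AAA TGT AAA TGT AAC ATG GCA ACA TCA TTA TGA TTG ATC TGC CAG ACA AAT ATA GCT TAC — ATG at 36, stop TGA at 51 → 18 nt.
Frame -1: GTA AGC TAT ATT TGT CTG GCA GAT CAA TCA TAA TGA TGT TGC CAT GTT ACA TTT ACA TTT AAA CAA GTG GTG TGA ACC — no ATG→stop ORF.
Frame -2: TAA GCT ATA TTT GTC TGG CAG ATC AAT CAT AAT GAT GTT GCC ATG TTA CAT TTA CAT TTA AAC AAG TGG TGT GAA CCT — no ATG→stop ORF.
Frame -3: AAG CTA TAT TTG TCT GGC AGA TCA ATC ATA ATG ATG TTG CCA TGT TAC ATT TAC ATT TAA ACA AGT GGT GTG AAC CTT — ATG at 33, stop TAA at 60 → 30 nt; ATG at 36, stop TAA at 60 → 27 nt.
Forward-strand max 18 nt; reverse-strand max 30 nt. The reverse strand has the longer ORF.

reverse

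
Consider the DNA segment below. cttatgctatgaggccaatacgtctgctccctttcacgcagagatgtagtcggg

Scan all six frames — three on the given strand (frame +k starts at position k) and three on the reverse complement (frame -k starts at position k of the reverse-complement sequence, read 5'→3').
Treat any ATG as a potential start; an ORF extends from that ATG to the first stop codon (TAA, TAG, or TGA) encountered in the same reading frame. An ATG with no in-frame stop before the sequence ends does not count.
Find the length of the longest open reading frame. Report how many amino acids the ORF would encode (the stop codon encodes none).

2

Reverse complement (5'→3'): CCCGACTACATCTCTGCGTGAAAGGGAGCAGACGTATTGGCCTCATAGCATAAG
Frame +1: CTT ATG CTA TGA GGC CAA TAC GTC TGC TCC CTT TCA CGC AGA GAT GTA GTC GGG — ATG at 4, stop TGA at 10 → 9 nt.
Frame +2: TTA TGC TAT GAG GCC AAT ACG TCT GCT CCC TTT CAC GCA GAG ATG TAG TCG — ATG at 44, stop TAG at 47 → 6 nt.
Frame +3: TAT GCT ATG AGG CCA ATA CGT CTG CTC CCT TTC ACG CAG AGA TGT AGT CGG — no ATG→stop ORF.
Frame -1: CCC GAC TAC ATC TCT GCG TGA AAG GGA GCA GAC GTA TTG GCC TCA TAG CAT AAG — no ATG→stop ORF.
Frame -2: CCG ACT ACA TCT CTG CGT GAA AGG GAG CAG ACG TAT TGG CCT CAT AGC ATA — no ATG→stop ORF.
Frame -3: CGA CTA CAT CTC TGC GTG AAA GGG AGC AGA CGT ATT GGC CTC ATA GCA TAA — no ATG→stop ORF.
Longest: frame +1, positions 4–12, 9 nt = 3 codons = 2 aa. → 2 amino acids.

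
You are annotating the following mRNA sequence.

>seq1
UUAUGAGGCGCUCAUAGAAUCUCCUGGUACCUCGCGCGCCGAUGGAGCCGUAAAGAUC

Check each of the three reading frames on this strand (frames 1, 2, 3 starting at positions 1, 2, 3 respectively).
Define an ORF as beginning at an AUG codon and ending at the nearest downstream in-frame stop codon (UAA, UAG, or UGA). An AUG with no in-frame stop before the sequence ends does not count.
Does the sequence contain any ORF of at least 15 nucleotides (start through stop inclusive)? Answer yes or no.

yes

Frame 1: UUA UGA GGC GCU CAU AGA AUC UCC UGG UAC CUC GCG CGC CGA UGG AGC CGU AAA GAU — no AUG→stop ORF.
Frame 2: UAU GAG GCG CUC AUA GAA UCU CCU GGU ACC UCG CGC GCC GAU GGA GCC GUA AAG AUC — no AUG→stop ORF.
Frame 3: AUG AGG CGC UCA UAG AAU CUC CUG GUA CCU CGC GCG CCG AUG GAG CCG UAA AGA — AUG at 3, stop UAG at 15 → 15 nt; AUG at 42, stop UAA at 51 → 12 nt.
Frame 3 has an ORF of 15 nucleotides (positions 3–17) ≥ 15, so yes.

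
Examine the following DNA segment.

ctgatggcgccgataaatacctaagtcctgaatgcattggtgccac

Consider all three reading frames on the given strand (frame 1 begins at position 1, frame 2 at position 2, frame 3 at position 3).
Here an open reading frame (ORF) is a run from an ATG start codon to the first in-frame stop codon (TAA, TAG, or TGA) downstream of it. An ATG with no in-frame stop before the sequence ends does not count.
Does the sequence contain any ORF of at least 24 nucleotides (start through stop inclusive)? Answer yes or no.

no

Frame 1: CTG ATG GCG CCG ATA AAT ACC TAA GTC CTG AAT GCA TTG GTG CCA — ATG at 4, stop TAA at 22 → 21 nt.
Frame 2: TGA TGG CGC CGA TAA ATA CCT AAG TCC TGA ATG CAT TGG TGC CAC — no ATG→stop ORF.
Frame 3: GAT GGC GCC GAT AAA TAC CTA AGT CCT GAA TGC ATT GGT GCC — no ATG→stop ORF.
Largest ORF found is 21 nucleotides < 24, so no.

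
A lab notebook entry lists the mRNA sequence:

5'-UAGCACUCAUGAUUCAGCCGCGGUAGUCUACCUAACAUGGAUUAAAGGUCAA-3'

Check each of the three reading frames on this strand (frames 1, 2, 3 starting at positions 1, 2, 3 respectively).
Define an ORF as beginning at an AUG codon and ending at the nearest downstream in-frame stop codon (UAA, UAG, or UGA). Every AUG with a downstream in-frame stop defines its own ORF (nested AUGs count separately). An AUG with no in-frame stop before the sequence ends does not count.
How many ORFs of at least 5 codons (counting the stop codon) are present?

Frame 1: UAG CAC UCA UGA UUC AGC CGC GGU AGU CUA CCU AAC AUG GAU UAA AGG UCA — AUG at 37, stop UAA at 43 → 9 nt.
Frame 2: AGC ACU CAU GAU UCA GCC GCG GUA GUC UAC CUA ACA UGG AUU AAA GGU CAA — no AUG→stop ORF.
Frame 3: GCA CUC AUG AUU CAG CCG CGG UAG UCU ACC UAA CAU GGA UUA AAG GUC — AUG at 9, stop UAG at 24 → 18 nt.
ORFs ≥ 5 codons: frame 3 9–26 (6 codons). Count = 1.

1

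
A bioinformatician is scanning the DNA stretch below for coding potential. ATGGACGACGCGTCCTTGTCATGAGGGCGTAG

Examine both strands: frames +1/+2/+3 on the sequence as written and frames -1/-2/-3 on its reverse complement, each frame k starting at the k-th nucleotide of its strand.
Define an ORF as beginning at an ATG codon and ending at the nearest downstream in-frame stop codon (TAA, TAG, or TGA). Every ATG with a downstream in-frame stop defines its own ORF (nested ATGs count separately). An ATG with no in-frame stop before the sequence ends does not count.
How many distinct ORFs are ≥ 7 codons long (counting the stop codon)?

Reverse complement (5'→3'): CTACGCCCTCATGACAAGGACGCGTCGTCCAT
Frame +1: ATG GAC GAC GCG TCC TTG TCA TGA GGG CGT — ATG at 1, stop TGA at 22 → 24 nt.
Frame +2: TGG ACG ACG CGT CCT TGT CAT GAG GGC GTA — no ATG→stop ORF.
Frame +3: GGA CGA CGC GTC CTT GTC ATG AGG GCG TAG — ATG at 21, stop TAG at 30 → 12 nt.
Frame -1: CTA CGC CCT CAT GAC AAG GAC GCG TCG TCC — no ATG→stop ORF.
Frame -2: TAC GCC CTC ATG ACA AGG ACG CGT CGT CCA — no ATG→stop ORF.
Frame -3: ACG CCC TCA TGA CAA GGA CGC GTC GTC CAT — no ATG→stop ORF.
ORFs ≥ 7 codons: frame +1 1–24 (8 codons). Count = 1.

1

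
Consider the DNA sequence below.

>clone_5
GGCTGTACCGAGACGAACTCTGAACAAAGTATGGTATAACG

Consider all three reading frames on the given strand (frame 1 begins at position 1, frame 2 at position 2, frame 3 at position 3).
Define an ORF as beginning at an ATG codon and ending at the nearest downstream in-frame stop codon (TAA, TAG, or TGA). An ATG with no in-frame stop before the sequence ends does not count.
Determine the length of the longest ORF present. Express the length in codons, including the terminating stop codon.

Frame 1: GGC TGT ACC GAG ACG AAC TCT GAA CAA AGT ATG GTA TAA — ATG at 31, stop TAA at 37 → 9 nt.
Frame 2: GCT GTA CCG AGA CGA ACT CTG AAC AAA GTA TGG TAT AAC — no ATG→stop ORF.
Frame 3: CTG TAC CGA GAC GAA CTC TGA ACA AAG TAT GGT ATA ACG — no ATG→stop ORF.
Longest: frame 1, positions 31–39, 9 nt = 3 codons = 2 aa. → 3 codons.

3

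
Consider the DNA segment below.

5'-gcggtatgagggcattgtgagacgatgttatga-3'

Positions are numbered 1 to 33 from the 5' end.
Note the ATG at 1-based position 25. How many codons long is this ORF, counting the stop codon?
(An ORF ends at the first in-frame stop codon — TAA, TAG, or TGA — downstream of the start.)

Codons from position 25: ATG (25–27), TTA (28–30), TGA (31–33).
TGA is the first in-frame stop; that's 3 codons including the stop.

3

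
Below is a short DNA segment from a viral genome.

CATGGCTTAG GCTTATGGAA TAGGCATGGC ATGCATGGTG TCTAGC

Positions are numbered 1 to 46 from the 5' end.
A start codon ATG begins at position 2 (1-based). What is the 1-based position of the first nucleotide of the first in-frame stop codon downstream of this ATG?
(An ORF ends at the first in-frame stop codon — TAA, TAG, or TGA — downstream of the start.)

Codons from position 2: ATG (2–4), GCT (5–7), TAG (8–10).
TAG is a stop codon; it begins at position 8.

8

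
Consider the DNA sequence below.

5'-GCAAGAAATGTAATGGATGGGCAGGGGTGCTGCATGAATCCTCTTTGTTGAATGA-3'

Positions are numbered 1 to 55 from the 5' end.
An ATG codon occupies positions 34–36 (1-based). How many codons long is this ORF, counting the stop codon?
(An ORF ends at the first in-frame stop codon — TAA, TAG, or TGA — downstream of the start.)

6

Codons from position 34: ATG (34–36), AAT (37–39), CCT (40–42), CTT (43–45), TGT (46–48), TGA (49–51).
TGA is the first in-frame stop; that's 6 codons including the stop.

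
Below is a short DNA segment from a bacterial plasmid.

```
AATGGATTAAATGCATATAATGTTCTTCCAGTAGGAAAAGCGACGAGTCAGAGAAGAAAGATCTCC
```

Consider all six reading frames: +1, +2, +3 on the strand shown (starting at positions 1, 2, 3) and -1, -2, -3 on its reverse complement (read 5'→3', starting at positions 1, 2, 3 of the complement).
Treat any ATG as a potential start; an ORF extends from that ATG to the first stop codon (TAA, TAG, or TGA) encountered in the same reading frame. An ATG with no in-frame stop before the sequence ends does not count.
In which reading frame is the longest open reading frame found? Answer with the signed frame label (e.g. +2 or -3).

Reverse complement (5'→3'): GGAGATCTTTCTTCTCTGACTCGTCGCTTTTCCTACTGGAAGAACATTATATGCATTTAATCCATT
Frame +1: AAT GGA TTA AAT GCA TAT AAT GTT CTT CCA GTA GGA AAA GCG ACG AGT CAG AGA AGA AAG ATC TCC — no ATG→stop ORF.
Frame +2: ATG GAT TAA ATG CAT ATA ATG TTC TTC CAG TAG GAA AAG CGA CGA GTC AGA GAA GAA AGA TCT — ATG at 2, stop TAA at 8 → 9 nt; ATG at 11, stop TAG at 32 → 24 nt; ATG at 20, stop TAG at 32 → 15 nt.
Frame +3: TGG ATT AAA TGC ATA TAA TGT TCT TCC AGT AGG AAA AGC GAC GAG TCA GAG AAG AAA GAT CTC — no ATG→stop ORF.
Frame -1: GGA GAT CTT TCT TCT CTG ACT CGT CGC TTT TCC TAC TGG AAG AAC ATT ATA TGC ATT TAA TCC ATT — no ATG→stop ORF.
Frame -2: GAG ATC TTT CTT CTC TGA CTC GTC GCT TTT CCT ACT GGA AGA ACA TTA TAT GCA TTT AAT CCA — no ATG→stop ORF.
Frame -3: AGA TCT TTC TTC TCT GAC TCG TCG CTT TTC CTA CTG GAA GAA CAT TAT ATG CAT TTA ATC CAT — no ATG→stop ORF.
Longest ORF is 24 nt in frame +2 (positions 11–34).

+2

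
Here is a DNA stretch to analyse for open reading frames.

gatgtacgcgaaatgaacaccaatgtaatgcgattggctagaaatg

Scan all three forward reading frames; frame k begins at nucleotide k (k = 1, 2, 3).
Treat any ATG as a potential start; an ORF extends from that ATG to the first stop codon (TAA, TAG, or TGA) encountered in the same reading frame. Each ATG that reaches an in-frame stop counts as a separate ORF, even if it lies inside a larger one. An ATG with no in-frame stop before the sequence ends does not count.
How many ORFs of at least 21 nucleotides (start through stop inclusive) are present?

0

Frame 1: GAT GTA CGC GAA ATG AAC ACC AAT GTA ATG CGA TTG GCT AGA AAT — no ATG→stop ORF.
Frame 2: ATG TAC GCG AAA TGA ACA CCA ATG TAA TGC GAT TGG CTA GAA ATG — ATG at 2, stop TGA at 14 → 15 nt; ATG at 23, stop TAA at 26 → 6 nt.
Frame 3: TGT ACG CGA AAT GAA CAC CAA TGT AAT GCG ATT GGC TAG AAA — no ATG→stop ORF.
No ORF reaches 21 nucleotides. Count = 0.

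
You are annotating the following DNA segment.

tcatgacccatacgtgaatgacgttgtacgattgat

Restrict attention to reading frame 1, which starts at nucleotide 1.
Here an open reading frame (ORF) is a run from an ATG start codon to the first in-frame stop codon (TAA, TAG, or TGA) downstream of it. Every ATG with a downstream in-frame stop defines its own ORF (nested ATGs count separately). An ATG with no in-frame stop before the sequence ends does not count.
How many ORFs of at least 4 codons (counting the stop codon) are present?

Frame 1: TCA TGA CCC ATA CGT GAA TGA CGT TGT ACG ATT GAT — no ATG→stop ORF.
No ORF reaches 4 codons. Count = 0.

0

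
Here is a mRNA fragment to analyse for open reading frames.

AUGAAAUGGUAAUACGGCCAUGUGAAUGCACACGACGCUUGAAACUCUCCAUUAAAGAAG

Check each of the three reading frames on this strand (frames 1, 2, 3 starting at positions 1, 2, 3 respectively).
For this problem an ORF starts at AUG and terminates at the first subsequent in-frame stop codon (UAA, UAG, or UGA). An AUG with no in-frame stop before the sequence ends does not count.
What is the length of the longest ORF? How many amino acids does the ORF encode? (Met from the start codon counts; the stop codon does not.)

Frame 1: AUG AAA UGG UAA UAC GGC CAU GUG AAU GCA CAC GAC GCU UGA AAC UCU CCA UUA AAG AAG — AUG at 1, stop UAA at 10 → 12 nt.
Frame 2: UGA AAU GGU AAU ACG GCC AUG UGA AUG CAC ACG ACG CUU GAA ACU CUC CAU UAA AGA — AUG at 20, stop UGA at 23 → 6 nt; AUG at 26, stop UAA at 53 → 30 nt.
Frame 3: GAA AUG GUA AUA CGG CCA UGU GAA UGC ACA CGA CGC UUG AAA CUC UCC AUU AAA GAA — no AUG→stop ORF.
Longest: frame 2, positions 26–55, 30 nt = 10 codons = 9 aa. → 9 amino acids.

9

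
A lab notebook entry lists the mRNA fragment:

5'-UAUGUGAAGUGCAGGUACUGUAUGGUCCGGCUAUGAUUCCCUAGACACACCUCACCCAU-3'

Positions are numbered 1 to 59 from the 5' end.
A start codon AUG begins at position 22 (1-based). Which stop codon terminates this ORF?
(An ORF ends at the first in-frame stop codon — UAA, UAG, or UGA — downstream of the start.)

UGA

Codons from position 22: AUG (22–24), GUC (25–27), CGG (28–30), CUA (31–33), UGA (34–36).
The first in-frame stop codon is UGA.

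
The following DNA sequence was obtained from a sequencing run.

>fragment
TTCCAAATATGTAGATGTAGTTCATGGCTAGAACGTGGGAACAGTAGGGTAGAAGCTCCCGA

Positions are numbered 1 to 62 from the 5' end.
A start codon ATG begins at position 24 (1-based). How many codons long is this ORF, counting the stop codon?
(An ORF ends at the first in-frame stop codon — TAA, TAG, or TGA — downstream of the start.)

8

Codons from position 24: ATG (24–26), GCT (27–29), AGA (30–32), ACG (33–35), TGG (36–38), GAA (39–41), CAG (42–44), TAG (45–47).
TAG is the first in-frame stop; that's 8 codons including the stop.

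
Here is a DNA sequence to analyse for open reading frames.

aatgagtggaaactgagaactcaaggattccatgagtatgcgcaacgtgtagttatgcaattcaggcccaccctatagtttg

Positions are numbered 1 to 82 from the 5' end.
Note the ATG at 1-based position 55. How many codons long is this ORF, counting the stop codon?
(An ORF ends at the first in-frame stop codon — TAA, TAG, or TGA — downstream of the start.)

Codons from position 55: ATG (55–57), CAA (58–60), TTC (61–63), AGG (64–66), CCC (67–69), ACC (70–72), CTA (73–75), TAG (76–78).
TAG is the first in-frame stop; that's 8 codons including the stop.

8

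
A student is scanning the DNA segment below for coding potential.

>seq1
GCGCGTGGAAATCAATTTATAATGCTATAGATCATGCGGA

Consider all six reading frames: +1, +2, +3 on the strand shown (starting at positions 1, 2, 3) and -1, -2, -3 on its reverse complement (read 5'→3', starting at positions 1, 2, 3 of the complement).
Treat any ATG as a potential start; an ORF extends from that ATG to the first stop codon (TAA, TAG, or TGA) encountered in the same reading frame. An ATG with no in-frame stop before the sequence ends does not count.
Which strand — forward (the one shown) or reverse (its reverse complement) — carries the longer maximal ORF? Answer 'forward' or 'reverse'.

Reverse complement (5'→3'): TCCGCATGATCTATAGCATTATAAATTGATTTCCACGCGC
Frame +1: GCG CGT GGA AAT CAA TTT ATA ATG CTA TAG ATC ATG CGG — ATG at 22, stop TAG at 28 → 9 nt.
Frame +2: CGC GTG GAA ATC AAT TTA TAA TGC TAT AGA TCA TGC GGA — no ATG→stop ORF.
Frame +3: GCG TGG AAA TCA ATT TAT AAT GCT ATA GAT CAT GCG — no ATG→stop ORF.
Frame -1: TCC GCA TGA TCT ATA GCA TTA TAA ATT GAT TTC CAC GCG — no ATG→stop ORF.
Frame -2: CCG CAT GAT CTA TAG CAT TAT AAA TTG ATT TCC ACG CGC — no ATG→stop ORF.
Frame -3: CGC ATG ATC TAT AGC ATT ATA AAT TGA TTT CCA CGC — ATG at 6, stop TGA at 27 → 24 nt.
Forward-strand max 9 nt; reverse-strand max 24 nt. The reverse strand has the longer ORF.

reverse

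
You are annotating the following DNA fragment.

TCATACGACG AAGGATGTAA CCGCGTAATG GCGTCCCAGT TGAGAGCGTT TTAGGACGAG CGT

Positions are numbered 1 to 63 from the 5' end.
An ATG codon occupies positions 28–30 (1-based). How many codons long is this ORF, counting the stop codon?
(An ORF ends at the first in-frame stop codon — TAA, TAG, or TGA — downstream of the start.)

Codons from position 28: ATG (28–30), GCG (31–33), TCC (34–36), CAG (37–39), TTG (40–42), AGA (43–45), GCG (46–48), TTT (49–51), TAG (52–54).
TAG is the first in-frame stop; that's 9 codons including the stop.

9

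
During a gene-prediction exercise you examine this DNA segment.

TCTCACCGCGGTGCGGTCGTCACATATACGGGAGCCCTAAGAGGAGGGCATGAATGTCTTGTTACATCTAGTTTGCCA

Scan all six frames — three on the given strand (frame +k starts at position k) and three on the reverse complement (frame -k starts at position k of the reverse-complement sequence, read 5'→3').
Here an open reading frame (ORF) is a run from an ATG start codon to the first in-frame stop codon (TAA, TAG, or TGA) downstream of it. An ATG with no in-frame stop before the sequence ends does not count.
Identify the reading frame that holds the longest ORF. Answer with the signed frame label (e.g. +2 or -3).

Reverse complement (5'→3'): TGGCAAACTAGATGTAACAAGACATTCATGCCCTCCTCTTAGGGCTCCCGTATATGTGACGACCGCACCGCGGTGAGA
Frame +1: TCT CAC CGC GGT GCG GTC GTC ACA TAT ACG GGA GCC CTA AGA GGA GGG CAT GAA TGT CTT GTT ACA TCT AGT TTG CCA — no ATG→stop ORF.
Frame +2: CTC ACC GCG GTG CGG TCG TCA CAT ATA CGG GAG CCC TAA GAG GAG GGC ATG AAT GTC TTG TTA CAT CTA GTT TGC — no ATG→stop ORF.
Frame +3: TCA CCG CGG TGC GGT CGT CAC ATA TAC GGG AGC CCT AAG AGG AGG GCA TGA ATG TCT TGT TAC ATC TAG TTT GCC — ATG at 54, stop TAG at 69 → 18 nt.
Frame -1: TGG CAA ACT AGA TGT AAC AAG ACA TTC ATG CCC TCC TCT TAG GGC TCC CGT ATA TGT GAC GAC CGC ACC GCG GTG AGA — ATG at 28, stop TAG at 40 → 15 nt.
Frame -2: GGC AAA CTA GAT GTA ACA AGA CAT TCA TGC CCT CCT CTT AGG GCT CCC GTA TAT GTG ACG ACC GCA CCG CGG TGA — no ATG→stop ORF.
Frame -3: GCA AAC TAG ATG TAA CAA GAC ATT CAT GCC CTC CTC TTA GGG CTC CCG TAT ATG TGA CGA CCG CAC CGC GGT GAG — ATG at 12, stop TAA at 15 → 6 nt; ATG at 54, stop TGA at 57 → 6 nt.
Longest ORF is 18 nt in frame +3 (positions 54–71).

+3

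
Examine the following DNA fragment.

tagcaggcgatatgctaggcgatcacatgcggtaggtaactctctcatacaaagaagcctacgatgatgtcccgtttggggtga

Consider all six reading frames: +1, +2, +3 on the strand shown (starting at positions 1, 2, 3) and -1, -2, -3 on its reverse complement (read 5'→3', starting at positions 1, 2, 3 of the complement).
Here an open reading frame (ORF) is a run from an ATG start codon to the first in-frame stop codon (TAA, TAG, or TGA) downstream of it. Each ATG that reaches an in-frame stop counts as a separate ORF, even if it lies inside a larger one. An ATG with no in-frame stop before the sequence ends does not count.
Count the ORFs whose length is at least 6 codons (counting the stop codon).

Reverse complement (5'→3'): TCACCCCAAACGGGACATCATCGTAGGCTTCTTTGTATGAGAGAGTTACCTACCGCATGTGATCGCCTAGCATATCGCCTGCTA
Frame +1: TAG CAG GCG ATA TGC TAG GCG ATC ACA TGC GGT AGG TAA CTC TCT CAT ACA AAG AAG CCT ACG ATG ATG TCC CGT TTG GGG TGA — ATG at 64, stop TGA at 82 → 21 nt; ATG at 67, stop TGA at 82 → 18 nt.
Frame +2: AGC AGG CGA TAT GCT AGG CGA TCA CAT GCG GTA GGT AAC TCT CTC ATA CAA AGA AGC CTA CGA TGA TGT CCC GTT TGG GGT — no ATG→stop ORF.
Frame +3: GCA GGC GAT ATG CTA GGC GAT CAC ATG CGG TAG GTA ACT CTC TCA TAC AAA GAA GCC TAC GAT GAT GTC CCG TTT GGG GTG — ATG at 12, stop TAG at 33 → 24 nt; ATG at 27, stop TAG at 33 → 9 nt.
Frame -1: TCA CCC CAA ACG GGA CAT CAT CGT AGG CTT CTT TGT ATG AGA GAG TTA CCT ACC GCA TGT GAT CGC CTA GCA TAT CGC CTG CTA — no ATG→stop ORF.
Frame -2: CAC CCC AAA CGG GAC ATC ATC GTA GGC TTC TTT GTA TGA GAG AGT TAC CTA CCG CAT GTG ATC GCC TAG CAT ATC GCC TGC — no ATG→stop ORF.
Frame -3: ACC CCA AAC GGG ACA TCA TCG TAG GCT TCT TTG TAT GAG AGA GTT ACC TAC CGC ATG TGA TCG CCT AGC ATA TCG CCT GCT — ATG at 57, stop TGA at 60 → 6 nt.
ORFs ≥ 6 codons: frame +1 64–84 (7 codons), frame +1 67–84 (6 codons), frame +3 12–35 (8 codons). Count = 3.

3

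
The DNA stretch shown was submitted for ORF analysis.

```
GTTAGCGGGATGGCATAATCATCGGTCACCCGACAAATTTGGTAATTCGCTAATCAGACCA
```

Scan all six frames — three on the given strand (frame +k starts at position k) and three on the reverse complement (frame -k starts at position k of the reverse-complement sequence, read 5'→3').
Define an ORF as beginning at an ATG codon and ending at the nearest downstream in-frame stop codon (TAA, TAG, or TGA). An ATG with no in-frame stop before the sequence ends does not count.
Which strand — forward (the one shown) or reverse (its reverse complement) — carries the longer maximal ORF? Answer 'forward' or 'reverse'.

reverse

Reverse complement (5'→3'): TGGTCTGATTAGCGAATTACCAAATTTGTCGGGTGACCGATGATTATGCCATCCCGCTAAC
Frame +1: GTT AGC GGG ATG GCA TAA TCA TCG GTC ACC CGA CAA ATT TGG TAA TTC GCT AAT CAG ACC — ATG at 10, stop TAA at 16 → 9 nt.
Frame +2: TTA GCG GGA TGG CAT AAT CAT CGG TCA CCC GAC AAA TTT GGT AAT TCG CTA ATC AGA CCA — no ATG→stop ORF.
Frame +3: TAG CGG GAT GGC ATA ATC ATC GGT CAC CCG ACA AAT TTG GTA ATT CGC TAA TCA GAC — no ATG→stop ORF.
Frame -1: TGG TCT GAT TAG CGA ATT ACC AAA TTT GTC GGG TGA CCG ATG ATT ATG CCA TCC CGC TAA — ATG at 40, stop TAA at 58 → 21 nt; ATG at 46, stop TAA at 58 → 15 nt.
Frame -2: GGT CTG ATT AGC GAA TTA CCA AAT TTG TCG GGT GAC CGA TGA TTA TGC CAT CCC GCT AAC — no ATG→stop ORF.
Frame -3: GTC TGA TTA GCG AAT TAC CAA ATT TGT CGG GTG ACC GAT GAT TAT GCC ATC CCG CTA — no ATG→stop ORF.
Forward-strand max 9 nt; reverse-strand max 21 nt. The reverse strand has the longer ORF.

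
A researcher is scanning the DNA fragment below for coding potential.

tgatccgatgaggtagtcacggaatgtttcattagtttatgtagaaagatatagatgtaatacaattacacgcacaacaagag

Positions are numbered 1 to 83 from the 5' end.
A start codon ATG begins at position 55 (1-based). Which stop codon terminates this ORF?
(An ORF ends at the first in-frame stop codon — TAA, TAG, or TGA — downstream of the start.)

Codons from position 55: ATG (55–57), TAA (58–60).
The first in-frame stop codon is TAA.

TAA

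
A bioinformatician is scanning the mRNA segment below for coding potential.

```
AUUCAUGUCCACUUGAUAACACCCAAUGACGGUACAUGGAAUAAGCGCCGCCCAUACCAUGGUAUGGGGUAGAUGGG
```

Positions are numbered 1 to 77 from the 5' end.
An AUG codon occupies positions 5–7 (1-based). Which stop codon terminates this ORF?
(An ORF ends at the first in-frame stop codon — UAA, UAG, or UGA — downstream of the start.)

UGA

Codons from position 5: AUG (5–7), UCC (8–10), ACU (11–13), UGA (14–16).
The first in-frame stop codon is UGA.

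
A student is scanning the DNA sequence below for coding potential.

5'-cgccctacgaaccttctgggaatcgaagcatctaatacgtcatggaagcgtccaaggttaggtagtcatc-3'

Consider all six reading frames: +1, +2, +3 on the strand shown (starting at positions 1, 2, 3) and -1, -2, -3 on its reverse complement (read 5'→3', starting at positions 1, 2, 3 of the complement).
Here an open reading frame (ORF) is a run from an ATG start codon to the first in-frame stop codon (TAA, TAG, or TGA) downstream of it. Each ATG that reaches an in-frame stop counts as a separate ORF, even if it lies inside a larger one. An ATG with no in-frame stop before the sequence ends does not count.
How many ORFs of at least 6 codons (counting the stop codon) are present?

2

Reverse complement (5'→3'): GATGACTACCTAACCTTGGACGCTTCCATGACGTATTAGATGCTTCGATTCCCAGAAGGTTCGTAGGGCG
Frame +1: CGC CCT ACG AAC CTT CTG GGA ATC GAA GCA TCT AAT ACG TCA TGG AAG CGT CCA AGG TTA GGT AGT CAT — no ATG→stop ORF.
Frame +2: GCC CTA CGA ACC TTC TGG GAA TCG AAG CAT CTA ATA CGT CAT GGA AGC GTC CAA GGT TAG GTA GTC ATC — no ATG→stop ORF.
Frame +3: CCC TAC GAA CCT TCT GGG AAT CGA AGC ATC TAA TAC GTC ATG GAA GCG TCC AAG GTT AGG TAG TCA — ATG at 42, stop TAG at 63 → 24 nt.
Frame -1: GAT GAC TAC CTA ACC TTG GAC GCT TCC ATG ACG TAT TAG ATG CTT CGA TTC CCA GAA GGT TCG TAG GGC — ATG at 28, stop TAG at 37 → 12 nt; ATG at 40, stop TAG at 64 → 27 nt.
Frame -2: ATG ACT ACC TAA CCT TGG ACG CTT CCA TGA CGT ATT AGA TGC TTC GAT TCC CAG AAG GTT CGT AGG GCG — ATG at 2, stop TAA at 11 → 12 nt.
Frame -3: TGA CTA CCT AAC CTT GGA CGC TTC CAT GAC GTA TTA GAT GCT TCG ATT CCC AGA AGG TTC GTA GGG — no ATG→stop ORF.
ORFs ≥ 6 codons: frame +3 42–65 (8 codons), frame -1 40–66 (9 codons). Count = 2.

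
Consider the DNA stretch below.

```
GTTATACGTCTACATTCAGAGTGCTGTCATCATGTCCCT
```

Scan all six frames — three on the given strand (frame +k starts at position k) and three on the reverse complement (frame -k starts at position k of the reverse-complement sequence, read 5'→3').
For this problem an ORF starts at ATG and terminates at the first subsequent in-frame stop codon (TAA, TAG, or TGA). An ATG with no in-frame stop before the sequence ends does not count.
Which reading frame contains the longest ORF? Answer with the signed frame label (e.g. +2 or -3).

-1

Reverse complement (5'→3'): AGGGACATGATGACAGCACTCTGAATGTAGACGTATAAC
Frame +1: GTT ATA CGT CTA CAT TCA GAG TGC TGT CAT CAT GTC CCT — no ATG→stop ORF.
Frame +2: TTA TAC GTC TAC ATT CAG AGT GCT GTC ATC ATG TCC — no ATG→stop ORF.
Frame +3: TAT ACG TCT ACA TTC AGA GTG CTG TCA TCA TGT CCC — no ATG→stop ORF.
Frame -1: AGG GAC ATG ATG ACA GCA CTC TGA ATG TAG ACG TAT AAC — ATG at 7, stop TGA at 22 → 18 nt; ATG at 10, stop TGA at 22 → 15 nt; ATG at 25, stop TAG at 28 → 6 nt.
Frame -2: GGG ACA TGA TGA CAG CAC TCT GAA TGT AGA CGT ATA — no ATG→stop ORF.
Frame -3: GGA CAT GAT GAC AGC ACT CTG AAT GTA GAC GTA TAA — no ATG→stop ORF.
Longest ORF is 18 nt in frame -1 (positions 7–24).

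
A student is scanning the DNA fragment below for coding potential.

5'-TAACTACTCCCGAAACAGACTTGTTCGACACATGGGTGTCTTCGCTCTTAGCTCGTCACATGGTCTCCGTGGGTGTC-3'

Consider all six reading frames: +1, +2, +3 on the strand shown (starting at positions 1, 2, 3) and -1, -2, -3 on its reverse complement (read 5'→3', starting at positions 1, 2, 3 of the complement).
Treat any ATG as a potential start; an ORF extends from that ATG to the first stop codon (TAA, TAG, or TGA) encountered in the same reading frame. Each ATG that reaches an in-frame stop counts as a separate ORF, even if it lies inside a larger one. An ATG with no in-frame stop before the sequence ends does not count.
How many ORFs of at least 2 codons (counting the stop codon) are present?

2

Reverse complement (5'→3'): GACACCCACGGAGACCATGTGACGAGCTAAGAGCGAAGACACCCATGTGTCGAACAAGTCTGTTTCGGGAGTAGTTA
Frame +1: TAA CTA CTC CCG AAA CAG ACT TGT TCG ACA CAT GGG TGT CTT CGC TCT TAG CTC GTC ACA TGG TCT CCG TGG GTG — no ATG→stop ORF.
Frame +2: AAC TAC TCC CGA AAC AGA CTT GTT CGA CAC ATG GGT GTC TTC GCT CTT AGC TCG TCA CAT GGT CTC CGT GGG TGT — no ATG→stop ORF.
Frame +3: ACT ACT CCC GAA ACA GAC TTG TTC GAC ACA TGG GTG TCT TCG CTC TTA GCT CGT CAC ATG GTC TCC GTG GGT GTC — no ATG→stop ORF.
Frame -1: GAC ACC CAC GGA GAC CAT GTG ACG AGC TAA GAG CGA AGA CAC CCA TGT GTC GAA CAA GTC TGT TTC GGG AGT AGT — no ATG→stop ORF.
Frame -2: ACA CCC ACG GAG ACC ATG TGA CGA GCT AAG AGC GAA GAC ACC CAT GTG TCG AAC AAG TCT GTT TCG GGA GTA GTT — ATG at 17, stop TGA at 20 → 6 nt.
Frame -3: CAC CCA CGG AGA CCA TGT GAC GAG CTA AGA GCG AAG ACA CCC ATG TGT CGA ACA AGT CTG TTT CGG GAG TAG TTA — ATG at 45, stop TAG at 72 → 30 nt.
ORFs ≥ 2 codons: frame -2 17–22 (2 codons), frame -3 45–74 (10 codons). Count = 2.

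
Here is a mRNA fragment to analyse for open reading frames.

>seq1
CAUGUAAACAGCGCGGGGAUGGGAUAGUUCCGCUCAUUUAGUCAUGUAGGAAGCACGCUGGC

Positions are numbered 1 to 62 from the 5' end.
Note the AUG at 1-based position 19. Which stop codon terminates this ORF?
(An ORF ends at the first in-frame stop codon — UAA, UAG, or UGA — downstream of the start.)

Codons from position 19: AUG (19–21), GGA (22–24), UAG (25–27).
The first in-frame stop codon is UAG.

UAG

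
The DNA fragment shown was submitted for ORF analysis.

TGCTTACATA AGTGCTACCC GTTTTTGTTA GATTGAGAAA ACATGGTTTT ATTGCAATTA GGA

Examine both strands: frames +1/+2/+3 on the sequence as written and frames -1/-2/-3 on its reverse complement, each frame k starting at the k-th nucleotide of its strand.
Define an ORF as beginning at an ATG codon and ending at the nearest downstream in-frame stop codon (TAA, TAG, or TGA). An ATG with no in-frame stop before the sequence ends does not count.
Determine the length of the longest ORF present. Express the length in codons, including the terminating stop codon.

10

Reverse complement (5'→3'): TCCTAATTGCAATAAAACCATGTTTTCTCAATCTAACAAAAACGGGTAGCACTTATGTAAGCA
Frame +1: TGC TTA CAT AAG TGC TAC CCG TTT TTG TTA GAT TGA GAA AAC ATG GTT TTA TTG CAA TTA GGA — no ATG→stop ORF.
Frame +2: GCT TAC ATA AGT GCT ACC CGT TTT TGT TAG ATT GAG AAA ACA TGG TTT TAT TGC AAT TAG — no ATG→stop ORF.
Frame +3: CTT ACA TAA GTG CTA CCC GTT TTT GTT AGA TTG AGA AAA CAT GGT TTT ATT GCA ATT AGG — no ATG→stop ORF.
Frame -1: TCC TAA TTG CAA TAA AAC CAT GTT TTC TCA ATC TAA CAA AAA CGG GTA GCA CTT ATG TAA GCA — ATG at 55, stop TAA at 58 → 6 nt.
Frame -2: CCT AAT TGC AAT AAA ACC ATG TTT TCT CAA TCT AAC AAA AAC GGG TAG CAC TTA TGT AAG — ATG at 20, stop TAG at 47 → 30 nt.
Frame -3: CTA ATT GCA ATA AAA CCA TGT TTT CTC AAT CTA ACA AAA ACG GGT AGC ACT TAT GTA AGC — no ATG→stop ORF.
Longest: frame -2, positions 20–49, 30 nt = 10 codons = 9 aa. → 10 codons.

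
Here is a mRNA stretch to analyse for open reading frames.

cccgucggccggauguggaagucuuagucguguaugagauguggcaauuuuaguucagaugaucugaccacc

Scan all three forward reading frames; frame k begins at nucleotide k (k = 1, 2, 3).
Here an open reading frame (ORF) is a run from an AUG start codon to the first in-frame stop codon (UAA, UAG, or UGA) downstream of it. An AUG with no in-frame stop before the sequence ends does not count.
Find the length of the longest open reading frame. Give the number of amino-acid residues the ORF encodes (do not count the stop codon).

Frame 1: CCC GUC GGC CGG AUG UGG AAG UCU UAG UCG UGU AUG AGA UGU GGC AAU UUU AGU UCA GAU GAU CUG ACC ACC — AUG at 13, stop UAG at 25 → 15 nt.
Frame 2: CCG UCG GCC GGA UGU GGA AGU CUU AGU CGU GUA UGA GAU GUG GCA AUU UUA GUU CAG AUG AUC UGA CCA — AUG at 59, stop UGA at 65 → 9 nt.
Frame 3: CGU CGG CCG GAU GUG GAA GUC UUA GUC GUG UAU GAG AUG UGG CAA UUU UAG UUC AGA UGA UCU GAC CAC — AUG at 39, stop UAG at 51 → 15 nt.
Longest: frame 1, positions 13–27, 15 nt = 5 codons = 4 aa. → 4 amino acids.

4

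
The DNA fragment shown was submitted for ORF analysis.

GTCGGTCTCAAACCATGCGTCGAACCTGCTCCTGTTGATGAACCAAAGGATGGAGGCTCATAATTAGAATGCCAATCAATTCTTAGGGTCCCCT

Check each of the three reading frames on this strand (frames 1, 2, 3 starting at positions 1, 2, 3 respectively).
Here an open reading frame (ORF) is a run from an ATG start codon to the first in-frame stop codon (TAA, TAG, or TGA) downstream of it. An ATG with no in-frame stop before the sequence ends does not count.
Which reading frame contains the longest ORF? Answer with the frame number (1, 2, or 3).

2

Frame 1: GTC GGT CTC AAA CCA TGC GTC GAA CCT GCT CCT GTT GAT GAA CCA AAG GAT GGA GGC TCA TAA TTA GAA TGC CAA TCA ATT CTT AGG GTC CCC — no ATG→stop ORF.
Frame 2: TCG GTC TCA AAC CAT GCG TCG AAC CTG CTC CTG TTG ATG AAC CAA AGG ATG GAG GCT CAT AAT TAG AAT GCC AAT CAA TTC TTA GGG TCC CCT — ATG at 38, stop TAG at 65 → 30 nt; ATG at 50, stop TAG at 65 → 18 nt.
Frame 3: CGG TCT CAA ACC ATG CGT CGA ACC TGC TCC TGT TGA TGA ACC AAA GGA TGG AGG CTC ATA ATT AGA ATG CCA ATC AAT TCT TAG GGT CCC — ATG at 15, stop TGA at 36 → 24 nt; ATG at 69, stop TAG at 84 → 18 nt.
Longest ORF is 30 nt in frame 2 (positions 38–67).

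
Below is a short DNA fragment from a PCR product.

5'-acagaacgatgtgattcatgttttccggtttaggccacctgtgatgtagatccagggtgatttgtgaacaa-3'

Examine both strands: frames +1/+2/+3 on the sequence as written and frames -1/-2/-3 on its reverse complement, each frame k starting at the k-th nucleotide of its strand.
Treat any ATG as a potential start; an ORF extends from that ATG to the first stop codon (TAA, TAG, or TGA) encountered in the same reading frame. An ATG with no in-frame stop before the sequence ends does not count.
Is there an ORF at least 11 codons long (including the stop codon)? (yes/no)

Reverse complement (5'→3'): TTGTTCACAAATCACCCTGGATCTACATCACAGGTGGCCTAAACCGGAAAACATGAATCACATCGTTCTGT
Frame +1: ACA GAA CGA TGT GAT TCA TGT TTT CCG GTT TAG GCC ACC TGT GAT GTA GAT CCA GGG TGA TTT GTG AAC — no ATG→stop ORF.
Frame +2: CAG AAC GAT GTG ATT CAT GTT TTC CGG TTT AGG CCA CCT GTG ATG TAG ATC CAG GGT GAT TTG TGA ACA — ATG at 44, stop TAG at 47 → 6 nt.
Frame +3: AGA ACG ATG TGA TTC ATG TTT TCC GGT TTA GGC CAC CTG TGA TGT AGA TCC AGG GTG ATT TGT GAA CAA — ATG at 9, stop TGA at 12 → 6 nt; ATG at 18, stop TGA at 42 → 27 nt.
Frame -1: TTG TTC ACA AAT CAC CCT GGA TCT ACA TCA CAG GTG GCC TAA ACC GGA AAA CAT GAA TCA CAT CGT TCT — no ATG→stop ORF.
Frame -2: TGT TCA CAA ATC ACC CTG GAT CTA CAT CAC AGG TGG CCT AAA CCG GAA AAC ATG AAT CAC ATC GTT CTG — no ATG→stop ORF.
Frame -3: GTT CAC AAA TCA CCC TGG ATC TAC ATC ACA GGT GGC CTA AAC CGG AAA ACA TGA ATC ACA TCG TTC TGT — no ATG→stop ORF.
Largest ORF found is 9 codons < 11, so no.

no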